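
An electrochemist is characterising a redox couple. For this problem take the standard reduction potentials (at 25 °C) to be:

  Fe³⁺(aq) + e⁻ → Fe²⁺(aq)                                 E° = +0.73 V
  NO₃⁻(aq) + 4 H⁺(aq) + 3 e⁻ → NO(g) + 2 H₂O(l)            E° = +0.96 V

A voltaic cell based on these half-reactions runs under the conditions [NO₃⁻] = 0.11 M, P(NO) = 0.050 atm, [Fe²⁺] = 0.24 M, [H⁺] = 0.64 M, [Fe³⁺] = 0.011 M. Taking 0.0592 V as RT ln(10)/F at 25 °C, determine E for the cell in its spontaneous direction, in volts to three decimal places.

+0.301 V

NO₃⁻/NO is the cathode (higher E°), Fe³⁺/Fe²⁺ the anode: E°cell = +0.96 − (+0.73) = +0.23 V, n = 3.
Overall: NO₃⁻(aq) + 4 H⁺(aq) + 3 Fe²⁺(aq) → NO(g) + 2 H₂O(l) + 3 Fe³⁺(aq)
Q = P(NO)·[Fe³⁺]^3 / ([NO₃⁻]·[H⁺]^4·[Fe²⁺]^3); log Q = -3.584.
E = E° − (0.0592/n) log Q = +0.23 − (0.0592/3)(-3.584) = +0.301 V.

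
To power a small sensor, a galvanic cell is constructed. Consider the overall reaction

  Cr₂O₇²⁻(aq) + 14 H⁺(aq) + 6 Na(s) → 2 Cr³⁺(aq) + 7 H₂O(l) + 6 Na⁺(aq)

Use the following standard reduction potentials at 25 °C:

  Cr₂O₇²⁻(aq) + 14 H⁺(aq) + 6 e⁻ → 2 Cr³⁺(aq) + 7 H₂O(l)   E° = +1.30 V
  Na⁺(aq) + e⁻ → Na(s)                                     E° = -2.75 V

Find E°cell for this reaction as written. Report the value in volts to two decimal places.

+4.05 V

The Cr₂O₇²⁻/Cr³⁺ couple has the higher reduction potential, so it is the cathode; Na⁺/Na is oxidised at the anode.
E°cell = E°(cathode) − E°(anode) = (+1.30) − (-2.75) = +4.05 V.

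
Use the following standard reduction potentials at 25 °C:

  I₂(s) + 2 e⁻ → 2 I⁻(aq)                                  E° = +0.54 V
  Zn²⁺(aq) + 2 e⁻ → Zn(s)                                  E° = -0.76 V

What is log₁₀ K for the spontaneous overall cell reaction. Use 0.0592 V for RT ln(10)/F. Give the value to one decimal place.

Cathode: I₂/I⁻; anode: Zn²⁺/Zn. E°cell = +1.30 V, n = 2.
log K = nE°cell / 0.0592 = (2)(+1.30) / 0.0592 = 43.9.

43.9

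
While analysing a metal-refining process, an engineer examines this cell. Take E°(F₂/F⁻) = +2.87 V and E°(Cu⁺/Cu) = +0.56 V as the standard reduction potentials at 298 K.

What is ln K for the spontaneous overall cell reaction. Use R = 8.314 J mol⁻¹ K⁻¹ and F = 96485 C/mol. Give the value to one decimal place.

179.9

Cathode: F₂/F⁻; anode: Cu⁺/Cu. E°cell = (+2.87) − (+0.56) = +2.31 V, with n = 2.
ΔG° = −nFE° = −RT ln K, so ln K = nFE°/(RT) = (2)(96485)(+2.31) / ((8.314)(298)) = 179.918.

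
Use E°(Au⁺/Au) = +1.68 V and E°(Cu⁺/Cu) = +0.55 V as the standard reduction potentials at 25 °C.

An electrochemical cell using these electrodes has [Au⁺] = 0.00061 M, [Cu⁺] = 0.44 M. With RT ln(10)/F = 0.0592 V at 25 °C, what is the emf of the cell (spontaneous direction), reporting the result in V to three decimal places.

+0.961 V

Au⁺/Au is the cathode (higher E°), Cu⁺/Cu the anode: E°cell = +1.68 − (+0.55) = +1.13 V, n = 1.
Overall: Au⁺(aq) + Cu(s) → Au(s) + Cu⁺(aq)
Q = [Cu⁺] / ([Au⁺]); log Q = 2.858.
E = E° − (0.0592/n) log Q = +1.13 − (0.0592/1)(2.858) = +0.961 V.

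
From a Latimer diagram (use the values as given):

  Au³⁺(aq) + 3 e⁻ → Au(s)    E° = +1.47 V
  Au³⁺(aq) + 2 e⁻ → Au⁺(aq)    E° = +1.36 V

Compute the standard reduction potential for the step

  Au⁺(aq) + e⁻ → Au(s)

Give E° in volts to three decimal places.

Sequential free energies add, so n₃E°₃ = n₁E°₁ + n₂E°₂.
With n₃ = 3, and the known step contributing 2×(+1.36) V, the unknown satisfies 1·E° = 3×(+1.47) − 2×(+1.36) = +1.690.
E° = +1.690 / 1 = +1.690 V.

+1.690 V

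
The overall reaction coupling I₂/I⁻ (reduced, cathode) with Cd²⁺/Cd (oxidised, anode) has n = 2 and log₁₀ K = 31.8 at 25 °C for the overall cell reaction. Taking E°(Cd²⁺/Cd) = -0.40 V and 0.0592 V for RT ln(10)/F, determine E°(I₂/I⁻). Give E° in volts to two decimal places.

E°cell = (0.0592/n)·log K = (0.0592/2)(31.8) = +0.941 V.
Since I₂/I⁻ is the cathode and Cd²⁺/Cd the anode, E°cell = E°(I₂/I⁻) − E°(Cd²⁺/Cd).
So E°(I₂/I⁻) = E°cell + E°(Cd²⁺/Cd) = +0.941 + (-0.40) = +0.54 V.

+0.54 V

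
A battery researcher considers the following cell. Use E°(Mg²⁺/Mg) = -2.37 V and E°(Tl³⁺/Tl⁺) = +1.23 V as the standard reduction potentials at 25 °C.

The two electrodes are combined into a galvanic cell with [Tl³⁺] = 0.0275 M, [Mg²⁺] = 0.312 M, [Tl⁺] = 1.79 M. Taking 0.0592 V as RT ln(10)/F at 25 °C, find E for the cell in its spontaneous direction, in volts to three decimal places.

+3.561 V

Tl³⁺/Tl⁺ is the cathode (higher E°), Mg²⁺/Mg the anode: E°cell = +1.23 − (-2.37) = +3.60 V, n = 2.
Overall: Tl³⁺(aq) + Mg(s) → Tl⁺(aq) + Mg²⁺(aq)
Q = [Tl⁺]·[Mg²⁺] / ([Tl³⁺]); log Q = 1.308.
E = E° − (0.0592/n) log Q = +3.60 − (0.0592/2)(1.308) = +3.561 V.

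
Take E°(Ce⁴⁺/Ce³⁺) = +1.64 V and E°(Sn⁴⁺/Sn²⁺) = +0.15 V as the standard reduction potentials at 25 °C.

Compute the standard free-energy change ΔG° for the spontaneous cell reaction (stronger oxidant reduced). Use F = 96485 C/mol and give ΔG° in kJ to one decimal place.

-287.5 kJ

Ce⁴⁺/Ce³⁺ (E° = +1.64 V) is the cathode; Sn⁴⁺/Sn²⁺ (E° = +0.15 V) is the anode, so E°cell = +1.49 V.
Balancing electrons gives n = 2 (lcm of 1 and 2).
ΔG° = −nFE° = −(2)(96485)(+1.49) = -287,525 J = -287.5 kJ.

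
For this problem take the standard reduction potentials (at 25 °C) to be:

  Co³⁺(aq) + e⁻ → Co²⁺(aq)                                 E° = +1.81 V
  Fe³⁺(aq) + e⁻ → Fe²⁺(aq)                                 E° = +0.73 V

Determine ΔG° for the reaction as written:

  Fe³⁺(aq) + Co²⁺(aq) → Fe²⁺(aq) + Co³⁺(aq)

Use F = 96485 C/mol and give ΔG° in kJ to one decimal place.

As written, Fe³⁺/Fe²⁺ is reduced (cathode) and Co³⁺/Co²⁺ is oxidised (anode), so E°cell = (+0.73) − (+1.81) = -1.08 V.
Balancing electrons gives n = 1.
ΔG° = −nFE° = −(1)(96485)(-1.08) = 104,204 J = +104.2 kJ.

+104.2 kJ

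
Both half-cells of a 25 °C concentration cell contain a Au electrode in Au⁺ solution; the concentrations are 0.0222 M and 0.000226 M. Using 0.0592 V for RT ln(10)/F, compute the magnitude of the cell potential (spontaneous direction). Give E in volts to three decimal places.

For a concentration cell E°cell = 0. The 0.0222 M side is the cathode (reduction is favoured where [Au⁺] is higher).
With n = 1, E = −(0.0592/1) log([Au⁺]ₐₙ/[Au⁺]꜀ₐₜ) = −(0.0592/1) log(0.000226/0.0222) = −(0.0592/1)(-1.992) = +0.118 V.

+0.118 V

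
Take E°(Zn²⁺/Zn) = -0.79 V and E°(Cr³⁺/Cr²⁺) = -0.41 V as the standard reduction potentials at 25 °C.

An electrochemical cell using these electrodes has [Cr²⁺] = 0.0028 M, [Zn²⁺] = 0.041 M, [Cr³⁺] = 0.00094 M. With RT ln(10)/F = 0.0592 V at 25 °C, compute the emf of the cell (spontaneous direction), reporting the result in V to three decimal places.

Cr³⁺/Cr²⁺ is the cathode (higher E°), Zn²⁺/Zn the anode: E°cell = -0.41 − (-0.79) = +0.38 V, n = 2.
Overall: 2 Cr³⁺(aq) + Zn(s) → 2 Cr²⁺(aq) + Zn²⁺(aq)
Q = [Cr²⁺]^2·[Zn²⁺] / ([Cr³⁺]^2); log Q = -0.439.
E = E° − (0.0592/n) log Q = +0.38 − (0.0592/2)(-0.439) = +0.393 V.

+0.393 V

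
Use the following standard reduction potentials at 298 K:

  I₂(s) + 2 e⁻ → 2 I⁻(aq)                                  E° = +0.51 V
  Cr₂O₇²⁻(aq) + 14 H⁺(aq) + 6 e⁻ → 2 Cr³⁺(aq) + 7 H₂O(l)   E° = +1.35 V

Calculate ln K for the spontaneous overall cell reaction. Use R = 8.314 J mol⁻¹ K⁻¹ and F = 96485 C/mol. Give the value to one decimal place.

196.3

Cathode: Cr₂O₇²⁻/Cr³⁺; anode: I₂/I⁻. E°cell = (+1.35) − (+0.51) = +0.84 V, with n = 6.
ΔG° = −nFE° = −RT ln K, so ln K = nFE°/(RT) = (6)(96485)(+0.84) / ((8.314)(298)) = 196.275.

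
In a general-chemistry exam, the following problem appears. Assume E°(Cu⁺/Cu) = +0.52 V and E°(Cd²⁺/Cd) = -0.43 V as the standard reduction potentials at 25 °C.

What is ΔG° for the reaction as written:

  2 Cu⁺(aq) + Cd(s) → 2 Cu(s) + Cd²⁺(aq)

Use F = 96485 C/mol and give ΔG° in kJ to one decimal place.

-183.3 kJ

As written, Cu⁺/Cu is reduced (cathode) and Cd²⁺/Cd is oxidised (anode), so E°cell = (+0.52) − (-0.43) = +0.95 V.
Balancing electrons gives n = 2.
ΔG° = −nFE° = −(2)(96485)(+0.95) = -183,322 J = -183.3 kJ.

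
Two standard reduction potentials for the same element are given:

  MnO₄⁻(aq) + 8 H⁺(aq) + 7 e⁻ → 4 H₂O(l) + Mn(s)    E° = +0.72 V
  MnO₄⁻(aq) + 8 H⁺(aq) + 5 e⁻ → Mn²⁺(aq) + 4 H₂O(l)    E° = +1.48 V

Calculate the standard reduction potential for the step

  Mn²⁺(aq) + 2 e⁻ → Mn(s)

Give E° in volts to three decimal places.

Sequential free energies add, so n₃E°₃ = n₁E°₁ + n₂E°₂.
With n₃ = 7, and the known step contributing 5×(+1.48) V, the unknown satisfies 2·E° = 7×(+0.72) − 5×(+1.48) = -2.360.
E° = -2.360 / 2 = -1.180 V.

-1.180 V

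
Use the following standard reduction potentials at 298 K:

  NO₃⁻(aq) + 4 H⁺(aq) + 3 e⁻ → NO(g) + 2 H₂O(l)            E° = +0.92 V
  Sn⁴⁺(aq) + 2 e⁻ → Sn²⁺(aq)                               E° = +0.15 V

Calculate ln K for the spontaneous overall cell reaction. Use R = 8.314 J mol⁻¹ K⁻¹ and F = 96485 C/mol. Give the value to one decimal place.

179.9

Cathode: NO₃⁻/NO; anode: Sn⁴⁺/Sn²⁺. E°cell = (+0.92) − (+0.15) = +0.77 V, with n = 6.
ΔG° = −nFE° = −RT ln K, so ln K = nFE°/(RT) = (6)(96485)(+0.77) / ((8.314)(298)) = 179.918.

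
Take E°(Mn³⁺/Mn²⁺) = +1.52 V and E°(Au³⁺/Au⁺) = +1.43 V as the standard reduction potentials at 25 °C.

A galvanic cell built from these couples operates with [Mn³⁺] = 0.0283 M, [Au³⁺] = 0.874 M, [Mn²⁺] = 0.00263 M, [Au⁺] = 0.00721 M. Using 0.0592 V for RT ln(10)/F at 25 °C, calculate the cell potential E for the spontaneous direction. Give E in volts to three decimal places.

+0.089 V

Mn³⁺/Mn²⁺ is the cathode (higher E°), Au³⁺/Au⁺ the anode: E°cell = +1.52 − (+1.43) = +0.09 V, n = 2.
Overall: 2 Mn³⁺(aq) + Au⁺(aq) → 2 Mn²⁺(aq) + Au³⁺(aq)
Q = [Mn²⁺]^2·[Au³⁺] / ([Mn³⁺]^2·[Au⁺]); log Q = 0.020.
E = E° − (0.0592/n) log Q = +0.09 − (0.0592/2)(0.020) = +0.089 V.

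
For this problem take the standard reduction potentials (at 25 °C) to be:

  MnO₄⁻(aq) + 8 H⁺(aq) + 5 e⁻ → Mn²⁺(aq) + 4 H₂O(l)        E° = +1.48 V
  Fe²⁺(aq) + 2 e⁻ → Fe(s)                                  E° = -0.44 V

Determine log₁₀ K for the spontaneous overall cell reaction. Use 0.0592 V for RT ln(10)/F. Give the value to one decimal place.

324.3

Cathode: MnO₄⁻/Mn²⁺; anode: Fe²⁺/Fe. E°cell = +1.92 V, n = 10.
log K = nE°cell / 0.0592 = (10)(+1.92) / 0.0592 = 324.3.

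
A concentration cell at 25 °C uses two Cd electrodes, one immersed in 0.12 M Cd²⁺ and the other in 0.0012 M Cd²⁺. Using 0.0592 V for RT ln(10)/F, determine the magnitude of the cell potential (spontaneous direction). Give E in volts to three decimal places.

+0.059 V

For a concentration cell E°cell = 0. The 0.12 M side is the cathode (reduction is favoured where [Cd²⁺] is higher).
With n = 2, E = −(0.0592/2) log([Cd²⁺]ₐₙ/[Cd²⁺]꜀ₐₜ) = −(0.0592/2) log(0.0012/0.12) = −(0.0592/2)(-2.000) = +0.059 V.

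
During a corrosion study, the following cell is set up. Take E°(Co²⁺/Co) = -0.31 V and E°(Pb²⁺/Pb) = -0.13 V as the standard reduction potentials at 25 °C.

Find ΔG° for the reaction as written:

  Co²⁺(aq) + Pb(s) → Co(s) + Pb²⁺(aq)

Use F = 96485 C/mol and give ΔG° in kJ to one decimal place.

+34.7 kJ

As written, Co²⁺/Co is reduced (cathode) and Pb²⁺/Pb is oxidised (anode), so E°cell = (-0.31) − (-0.13) = -0.18 V.
Balancing electrons gives n = 2.
ΔG° = −nFE° = −(2)(96485)(-0.18) = 34,735 J = +34.7 kJ.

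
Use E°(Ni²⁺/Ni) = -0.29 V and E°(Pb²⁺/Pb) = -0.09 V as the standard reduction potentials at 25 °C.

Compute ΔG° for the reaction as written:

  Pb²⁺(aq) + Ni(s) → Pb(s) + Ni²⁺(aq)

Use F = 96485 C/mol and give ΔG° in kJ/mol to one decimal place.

As written, Pb²⁺/Pb is reduced (cathode) and Ni²⁺/Ni is oxidised (anode), so E°cell = (-0.09) − (-0.29) = +0.20 V.
Balancing electrons gives n = 2.
ΔG° = −nFE° = −(2)(96485)(+0.20) = -38,594 J = -38.6 kJ/mol.

-38.6 kJ/mol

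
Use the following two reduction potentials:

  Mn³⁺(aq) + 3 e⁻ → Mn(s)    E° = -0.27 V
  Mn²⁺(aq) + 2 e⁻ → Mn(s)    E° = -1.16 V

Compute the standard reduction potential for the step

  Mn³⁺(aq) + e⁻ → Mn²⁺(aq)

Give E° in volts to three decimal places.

Sequential free energies add, so n₃E°₃ = n₁E°₁ + n₂E°₂.
With n₃ = 3, and the known step contributing 2×(-1.16) V, the unknown satisfies 1·E° = 3×(-0.27) − 2×(-1.16) = +1.510.
E° = +1.510 / 1 = +1.510 V.

+1.510 V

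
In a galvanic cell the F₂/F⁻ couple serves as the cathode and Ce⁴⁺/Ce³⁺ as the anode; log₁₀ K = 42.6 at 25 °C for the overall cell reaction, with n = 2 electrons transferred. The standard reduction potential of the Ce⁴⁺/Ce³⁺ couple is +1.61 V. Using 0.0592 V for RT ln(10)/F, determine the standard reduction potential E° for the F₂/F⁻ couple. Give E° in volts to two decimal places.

+2.87 V

E°cell = (0.0592/n)·log K = (0.0592/2)(42.6) = +1.261 V.
Since F₂/F⁻ is the cathode and Ce⁴⁺/Ce³⁺ the anode, E°cell = E°(F₂/F⁻) − E°(Ce⁴⁺/Ce³⁺).
So E°(F₂/F⁻) = E°cell + E°(Ce⁴⁺/Ce³⁺) = +1.261 + (+1.61) = +2.87 V.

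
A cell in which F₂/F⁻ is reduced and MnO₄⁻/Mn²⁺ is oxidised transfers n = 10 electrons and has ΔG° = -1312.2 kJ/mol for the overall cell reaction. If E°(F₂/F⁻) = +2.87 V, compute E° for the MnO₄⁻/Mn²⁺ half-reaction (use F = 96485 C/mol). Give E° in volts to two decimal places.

+1.51 V

E°cell = −ΔG°/(nF) = −(-1312.2×10³)/((10)(96485)) = +1.360 V.
Since F₂/F⁻ is the cathode and MnO₄⁻/Mn²⁺ the anode, E°cell = E°(F₂/F⁻) − E°(MnO₄⁻/Mn²⁺).
So E°(MnO₄⁻/Mn²⁺) = E°(F₂/F⁻) − E°cell = (+2.87) − (+1.360) = +1.51 V.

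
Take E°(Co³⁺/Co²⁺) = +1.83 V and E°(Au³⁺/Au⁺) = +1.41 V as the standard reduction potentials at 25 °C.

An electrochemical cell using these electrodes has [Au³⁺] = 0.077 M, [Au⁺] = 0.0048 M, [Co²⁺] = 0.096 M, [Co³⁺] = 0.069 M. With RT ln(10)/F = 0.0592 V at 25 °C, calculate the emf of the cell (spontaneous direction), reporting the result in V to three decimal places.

Co³⁺/Co²⁺ is the cathode (higher E°), Au³⁺/Au⁺ the anode: E°cell = +1.83 − (+1.41) = +0.42 V, n = 2.
Overall: 2 Co³⁺(aq) + Au⁺(aq) → 2 Co²⁺(aq) + Au³⁺(aq)
Q = [Co²⁺]^2·[Au³⁺] / ([Co³⁺]^2·[Au⁺]); log Q = 1.492.
E = E° − (0.0592/n) log Q = +0.42 − (0.0592/2)(1.492) = +0.376 V.

+0.376 V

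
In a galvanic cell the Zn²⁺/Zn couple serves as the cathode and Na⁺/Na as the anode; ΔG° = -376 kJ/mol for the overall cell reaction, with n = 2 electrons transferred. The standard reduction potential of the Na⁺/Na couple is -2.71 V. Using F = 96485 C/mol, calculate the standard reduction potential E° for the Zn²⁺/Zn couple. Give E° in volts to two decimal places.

E°cell = −ΔG°/(nF) = −(-376×10³)/((2)(96485)) = +1.948 V.
Since Zn²⁺/Zn is the cathode and Na⁺/Na the anode, E°cell = E°(Zn²⁺/Zn) − E°(Na⁺/Na).
So E°(Zn²⁺/Zn) = E°cell + E°(Na⁺/Na) = +1.948 + (-2.71) = -0.76 V.

-0.76 V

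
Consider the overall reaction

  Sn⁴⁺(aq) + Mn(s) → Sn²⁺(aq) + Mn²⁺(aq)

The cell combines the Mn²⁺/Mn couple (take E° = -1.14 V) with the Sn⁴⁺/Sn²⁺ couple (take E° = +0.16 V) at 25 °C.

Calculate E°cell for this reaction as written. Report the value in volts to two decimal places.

The Sn⁴⁺/Sn²⁺ couple has the higher reduction potential, so it is the cathode; Mn²⁺/Mn is oxidised at the anode.
E°cell = E°(cathode) − E°(anode) = (+0.16) − (-1.14) = +1.30 V.

+1.30 V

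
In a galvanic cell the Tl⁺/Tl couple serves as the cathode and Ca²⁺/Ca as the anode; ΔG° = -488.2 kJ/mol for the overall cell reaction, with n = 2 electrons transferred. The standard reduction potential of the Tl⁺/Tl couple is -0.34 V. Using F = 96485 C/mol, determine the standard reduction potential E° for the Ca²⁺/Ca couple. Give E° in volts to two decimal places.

E°cell = −ΔG°/(nF) = −(-488.2×10³)/((2)(96485)) = +2.530 V.
Since Tl⁺/Tl is the cathode and Ca²⁺/Ca the anode, E°cell = E°(Tl⁺/Tl) − E°(Ca²⁺/Ca).
So E°(Ca²⁺/Ca) = E°(Tl⁺/Tl) − E°cell = (-0.34) − (+2.530) = -2.87 V.

-2.87 V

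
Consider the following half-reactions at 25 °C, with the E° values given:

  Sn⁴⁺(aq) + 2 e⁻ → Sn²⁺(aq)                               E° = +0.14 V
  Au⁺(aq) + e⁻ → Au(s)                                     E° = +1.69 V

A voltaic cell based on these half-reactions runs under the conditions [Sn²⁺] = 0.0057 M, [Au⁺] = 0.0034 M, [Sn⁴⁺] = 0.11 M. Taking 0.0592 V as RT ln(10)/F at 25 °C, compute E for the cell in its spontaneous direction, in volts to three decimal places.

+1.366 V

Au⁺/Au is the cathode (higher E°), Sn⁴⁺/Sn²⁺ the anode: E°cell = +1.69 − (+0.14) = +1.55 V, n = 2.
Overall: 2 Au⁺(aq) + Sn²⁺(aq) → 2 Au(s) + Sn⁴⁺(aq)
Q = [Sn⁴⁺] / ([Au⁺]^2·[Sn²⁺]); log Q = 6.223.
E = E° − (0.0592/n) log Q = +1.55 − (0.0592/2)(6.223) = +1.366 V.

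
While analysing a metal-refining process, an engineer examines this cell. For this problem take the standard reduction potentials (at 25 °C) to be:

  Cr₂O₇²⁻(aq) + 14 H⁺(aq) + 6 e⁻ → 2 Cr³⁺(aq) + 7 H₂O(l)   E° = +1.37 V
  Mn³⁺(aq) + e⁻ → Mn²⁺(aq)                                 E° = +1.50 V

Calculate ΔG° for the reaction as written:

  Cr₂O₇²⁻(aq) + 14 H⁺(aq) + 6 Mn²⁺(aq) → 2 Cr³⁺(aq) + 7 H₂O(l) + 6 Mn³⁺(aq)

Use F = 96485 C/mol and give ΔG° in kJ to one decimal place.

As written, Cr₂O₇²⁻/Cr³⁺ is reduced (cathode) and Mn³⁺/Mn²⁺ is oxidised (anode), so E°cell = (+1.37) − (+1.50) = -0.13 V.
Balancing electrons gives n = 6.
ΔG° = −nFE° = −(6)(96485)(-0.13) = 75,258 J = +75.3 kJ.

+75.3 kJ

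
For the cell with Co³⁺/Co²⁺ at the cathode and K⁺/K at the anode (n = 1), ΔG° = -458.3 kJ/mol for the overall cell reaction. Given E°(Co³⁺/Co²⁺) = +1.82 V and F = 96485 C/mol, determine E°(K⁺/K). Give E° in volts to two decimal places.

-2.93 V

E°cell = −ΔG°/(nF) = −(-458.3×10³)/((1)(96485)) = +4.750 V.
Since Co³⁺/Co²⁺ is the cathode and K⁺/K the anode, E°cell = E°(Co³⁺/Co²⁺) − E°(K⁺/K).
So E°(K⁺/K) = E°(Co³⁺/Co²⁺) − E°cell = (+1.82) − (+4.750) = -2.93 V.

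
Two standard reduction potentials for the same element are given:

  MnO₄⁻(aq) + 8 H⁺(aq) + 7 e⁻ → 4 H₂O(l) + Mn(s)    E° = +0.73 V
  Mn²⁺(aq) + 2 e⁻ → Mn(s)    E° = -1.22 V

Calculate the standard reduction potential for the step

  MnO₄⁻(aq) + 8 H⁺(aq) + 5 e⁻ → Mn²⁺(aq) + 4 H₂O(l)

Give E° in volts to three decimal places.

Sequential free energies add, so n₃E°₃ = n₁E°₁ + n₂E°₂.
With n₃ = 7, and the known step contributing 2×(-1.22) V, the unknown satisfies 5·E° = 7×(+0.73) − 2×(-1.22) = +7.550.
E° = +7.550 / 5 = +1.510 V.

+1.510 V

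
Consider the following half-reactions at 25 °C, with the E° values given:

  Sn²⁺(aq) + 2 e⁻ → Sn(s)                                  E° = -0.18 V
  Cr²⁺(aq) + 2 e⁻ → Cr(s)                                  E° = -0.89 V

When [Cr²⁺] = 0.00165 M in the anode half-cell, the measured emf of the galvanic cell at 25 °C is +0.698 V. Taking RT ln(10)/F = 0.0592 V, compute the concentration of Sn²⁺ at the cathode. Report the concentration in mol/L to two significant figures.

Sn²⁺/Sn is the cathode, Cr²⁺/Cr the anode: E°cell = +0.71 V, n = 2.
Overall reaction: Sn²⁺(aq) + Cr(s) → Sn(s) + Cr²⁺(aq); Q = [Cr²⁺]^1/[Sn²⁺]^1.
From E = E° − (0.0592/n) log Q: log Q = (E° − E)·n/0.0592 = (+0.71 − (+0.698))·2/0.0592 = 0.4054.
So 1·log[Sn²⁺] = 1·log(0.00165) − log Q = -2.7825 − (0.4054) = -3.1879; [Sn²⁺] = 10^(-3.1879) ≈ 0.00065 M.

0.00065 M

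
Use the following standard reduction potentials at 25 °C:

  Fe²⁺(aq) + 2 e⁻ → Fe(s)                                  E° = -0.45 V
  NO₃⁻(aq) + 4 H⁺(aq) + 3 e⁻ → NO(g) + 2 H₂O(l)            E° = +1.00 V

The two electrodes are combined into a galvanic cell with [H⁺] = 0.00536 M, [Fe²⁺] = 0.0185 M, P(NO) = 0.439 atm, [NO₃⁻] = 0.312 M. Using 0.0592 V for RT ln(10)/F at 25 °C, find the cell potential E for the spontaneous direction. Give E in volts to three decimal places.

+1.319 V

NO₃⁻/NO is the cathode (higher E°), Fe²⁺/Fe the anode: E°cell = +1.00 − (-0.45) = +1.45 V, n = 6.
Overall: 2 NO₃⁻(aq) + 8 H⁺(aq) + 3 Fe(s) → 2 NO(g) + 4 H₂O(l) + 3 Fe²⁺(aq)
Q = P(NO)^2·[Fe²⁺]^3 / ([NO₃⁻]^2·[H⁺]^8); log Q = 13.265.
E = E° − (0.0592/n) log Q = +1.45 − (0.0592/6)(13.265) = +1.319 V.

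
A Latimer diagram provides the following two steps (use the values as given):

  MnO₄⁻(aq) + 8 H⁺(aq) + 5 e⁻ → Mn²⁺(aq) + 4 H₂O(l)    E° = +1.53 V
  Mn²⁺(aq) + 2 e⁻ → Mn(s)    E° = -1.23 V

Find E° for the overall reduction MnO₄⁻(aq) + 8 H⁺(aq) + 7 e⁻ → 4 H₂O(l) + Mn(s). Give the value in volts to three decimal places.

+0.741 V

Standard free energies of sequential steps add: ΔG°₃ = ΔG°₁ + ΔG°₂, so n₃E°₃ = n₁E°₁ + n₂E°₂.
E°₃ = (5×+1.53 + 2×-1.23) / 7 = (+5.190) / 7 = +0.741 V.
Simply averaging or adding the two E° values would be wrong; the electron-weighted sum is required.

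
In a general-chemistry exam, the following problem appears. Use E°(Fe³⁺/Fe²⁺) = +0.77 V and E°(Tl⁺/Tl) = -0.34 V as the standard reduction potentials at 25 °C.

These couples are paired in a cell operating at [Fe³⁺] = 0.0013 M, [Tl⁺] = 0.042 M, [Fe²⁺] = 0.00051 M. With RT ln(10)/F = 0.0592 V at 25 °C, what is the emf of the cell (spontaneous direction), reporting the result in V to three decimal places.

Fe³⁺/Fe²⁺ is the cathode (higher E°), Tl⁺/Tl the anode: E°cell = +0.77 − (-0.34) = +1.11 V, n = 1.
Overall: Fe³⁺(aq) + Tl(s) → Fe²⁺(aq) + Tl⁺(aq)
Q = [Fe²⁺]·[Tl⁺] / ([Fe³⁺]); log Q = -1.783.
E = E° − (0.0592/n) log Q = +1.11 − (0.0592/1)(-1.783) = +1.216 V.

+1.216 V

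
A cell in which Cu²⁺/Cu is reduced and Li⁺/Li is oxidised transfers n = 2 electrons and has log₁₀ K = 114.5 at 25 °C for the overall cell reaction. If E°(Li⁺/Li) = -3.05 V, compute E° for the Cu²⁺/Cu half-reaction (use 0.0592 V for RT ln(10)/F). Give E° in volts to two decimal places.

+0.34 V

E°cell = (0.0592/n)·log K = (0.0592/2)(114.5) = +3.389 V.
Since Cu²⁺/Cu is the cathode and Li⁺/Li the anode, E°cell = E°(Cu²⁺/Cu) − E°(Li⁺/Li).
So E°(Cu²⁺/Cu) = E°cell + E°(Li⁺/Li) = +3.389 + (-3.05) = +0.34 V.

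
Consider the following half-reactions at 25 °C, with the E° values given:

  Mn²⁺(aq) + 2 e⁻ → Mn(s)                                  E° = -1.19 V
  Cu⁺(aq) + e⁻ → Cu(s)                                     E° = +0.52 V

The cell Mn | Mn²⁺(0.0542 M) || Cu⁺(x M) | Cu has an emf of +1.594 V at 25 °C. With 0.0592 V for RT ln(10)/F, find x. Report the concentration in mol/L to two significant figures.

0.0026 M

Cu⁺/Cu is the cathode, Mn²⁺/Mn the anode: E°cell = +1.71 V, n = 2.
Overall reaction: 2 Cu⁺(aq) + Mn(s) → 2 Cu(s) + Mn²⁺(aq); Q = [Mn²⁺]^1/[Cu⁺]^2.
From E = E° − (0.0592/n) log Q: log Q = (E° − E)·n/0.0592 = (+1.71 − (+1.594))·2/0.0592 = 3.9189.
So 2·log[Cu⁺] = 1·log(0.0542) − log Q = -1.2660 − (3.9189) = -5.1849; log[Cu⁺] = -5.1849 / 2 = -2.5924; [Cu⁺] = 10^(-2.5924) ≈ 0.0026 M.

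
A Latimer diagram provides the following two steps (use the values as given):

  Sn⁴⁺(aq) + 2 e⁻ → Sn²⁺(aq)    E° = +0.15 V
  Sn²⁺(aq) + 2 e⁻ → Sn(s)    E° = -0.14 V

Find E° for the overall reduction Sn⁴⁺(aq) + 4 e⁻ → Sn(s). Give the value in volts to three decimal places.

+0.005 V

Standard free energies of sequential steps add: ΔG°₃ = ΔG°₁ + ΔG°₂, so n₃E°₃ = n₁E°₁ + n₂E°₂.
E°₃ = (2×+0.15 + 2×-0.14) / 4 = (+0.020) / 4 = +0.005 V.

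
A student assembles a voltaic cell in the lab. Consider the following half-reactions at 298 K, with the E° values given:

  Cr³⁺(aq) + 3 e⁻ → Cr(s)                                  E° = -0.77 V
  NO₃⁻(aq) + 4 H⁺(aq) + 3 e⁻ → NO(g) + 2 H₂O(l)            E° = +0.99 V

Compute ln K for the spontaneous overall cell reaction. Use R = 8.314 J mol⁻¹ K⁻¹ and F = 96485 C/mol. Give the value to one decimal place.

Cathode: NO₃⁻/NO; anode: Cr³⁺/Cr. E°cell = (+0.99) − (-0.77) = +1.76 V, with n = 3.
ΔG° = −nFE° = −RT ln K, so ln K = nFE°/(RT) = (3)(96485)(+1.76) / ((8.314)(298)) = 205.621.

205.6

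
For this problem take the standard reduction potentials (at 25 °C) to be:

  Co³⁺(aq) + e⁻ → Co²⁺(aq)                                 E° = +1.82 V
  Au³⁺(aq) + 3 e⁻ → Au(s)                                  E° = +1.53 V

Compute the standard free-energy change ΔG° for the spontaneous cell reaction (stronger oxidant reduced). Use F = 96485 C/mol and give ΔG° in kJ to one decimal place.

Co³⁺/Co²⁺ (E° = +1.82 V) is the cathode; Au³⁺/Au (E° = +1.53 V) is the anode, so E°cell = +0.29 V.
Balancing electrons gives n = 3 (lcm of 1 and 3).
ΔG° = −nFE° = −(3)(96485)(+0.29) = -83,942 J = -83.9 kJ.

-83.9 kJ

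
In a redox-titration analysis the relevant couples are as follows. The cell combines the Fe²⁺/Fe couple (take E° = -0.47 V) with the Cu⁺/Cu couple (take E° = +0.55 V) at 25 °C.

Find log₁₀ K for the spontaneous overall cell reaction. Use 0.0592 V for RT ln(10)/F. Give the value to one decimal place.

34.5

Cathode: Cu⁺/Cu; anode: Fe²⁺/Fe. E°cell = +1.02 V, n = 2.
log K = nE°cell / 0.0592 = (2)(+1.02) / 0.0592 = 34.5.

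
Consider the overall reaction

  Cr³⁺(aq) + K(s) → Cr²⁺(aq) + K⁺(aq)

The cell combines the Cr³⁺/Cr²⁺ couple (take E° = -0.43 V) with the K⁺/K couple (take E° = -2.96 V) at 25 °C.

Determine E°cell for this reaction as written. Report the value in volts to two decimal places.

+2.53 V

The Cr³⁺/Cr²⁺ couple has the higher reduction potential, so it is the cathode; K⁺/K is oxidised at the anode.
E°cell = E°(cathode) − E°(anode) = (-0.43) − (-2.96) = +2.53 V.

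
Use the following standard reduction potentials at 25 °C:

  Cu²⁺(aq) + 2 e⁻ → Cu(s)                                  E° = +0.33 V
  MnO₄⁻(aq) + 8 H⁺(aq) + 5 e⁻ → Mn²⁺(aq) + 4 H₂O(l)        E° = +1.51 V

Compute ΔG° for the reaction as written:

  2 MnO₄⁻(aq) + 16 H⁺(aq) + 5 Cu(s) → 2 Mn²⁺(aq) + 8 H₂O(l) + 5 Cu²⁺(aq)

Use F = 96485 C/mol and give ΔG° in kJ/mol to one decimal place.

As written, MnO₄⁻/Mn²⁺ is reduced (cathode) and Cu²⁺/Cu is oxidised (anode), so E°cell = (+1.51) − (+0.33) = +1.18 V.
Balancing electrons gives n = 10.
ΔG° = −nFE° = −(10)(96485)(+1.18) = -1,138,523 J = -1138.5 kJ/mol.

-1138.5 kJ/mol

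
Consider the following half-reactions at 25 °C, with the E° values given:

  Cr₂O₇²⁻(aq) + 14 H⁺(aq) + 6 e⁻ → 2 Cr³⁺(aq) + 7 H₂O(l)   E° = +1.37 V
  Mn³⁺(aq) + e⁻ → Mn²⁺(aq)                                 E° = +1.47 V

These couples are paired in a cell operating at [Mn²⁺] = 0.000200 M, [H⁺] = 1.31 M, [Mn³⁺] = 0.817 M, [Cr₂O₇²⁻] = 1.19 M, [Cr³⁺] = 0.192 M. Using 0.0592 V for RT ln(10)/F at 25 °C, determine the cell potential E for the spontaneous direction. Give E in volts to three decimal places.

+0.283 V

Mn³⁺/Mn²⁺ is the cathode (higher E°), Cr₂O₇²⁻/Cr³⁺ the anode: E°cell = +1.47 − (+1.37) = +0.10 V, n = 6.
Overall: 6 Mn³⁺(aq) + 2 Cr³⁺(aq) + 7 H₂O(l) → 6 Mn²⁺(aq) + Cr₂O₇²⁻(aq) + 14 H⁺(aq)
Q = [Mn²⁺]^6·[Cr₂O₇²⁻]·[H⁺]^14 / ([Mn³⁺]^6·[Cr³⁺]^2); log Q = -18.516.
E = E° − (0.0592/n) log Q = +0.10 − (0.0592/6)(-18.516) = +0.283 V.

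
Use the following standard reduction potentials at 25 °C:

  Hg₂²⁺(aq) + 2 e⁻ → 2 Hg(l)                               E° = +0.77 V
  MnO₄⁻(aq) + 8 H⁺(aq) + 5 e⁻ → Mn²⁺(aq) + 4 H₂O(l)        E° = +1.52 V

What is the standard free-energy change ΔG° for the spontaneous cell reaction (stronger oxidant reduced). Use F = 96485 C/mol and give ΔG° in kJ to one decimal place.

MnO₄⁻/Mn²⁺ (E° = +1.52 V) is the cathode; Hg₂²⁺/Hg (E° = +0.77 V) is the anode, so E°cell = +0.75 V.
Balancing electrons gives n = 10 (lcm of 5 and 2).
ΔG° = −nFE° = −(10)(96485)(+0.75) = -723,638 J = -723.6 kJ.

-723.6 kJ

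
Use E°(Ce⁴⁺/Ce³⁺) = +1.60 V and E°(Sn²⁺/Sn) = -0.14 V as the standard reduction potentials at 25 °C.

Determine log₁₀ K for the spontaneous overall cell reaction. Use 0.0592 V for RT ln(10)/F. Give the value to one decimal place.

Cathode: Ce⁴⁺/Ce³⁺; anode: Sn²⁺/Sn. E°cell = +1.74 V, n = 2.
log K = nE°cell / 0.0592 = (2)(+1.74) / 0.0592 = 58.8.

58.8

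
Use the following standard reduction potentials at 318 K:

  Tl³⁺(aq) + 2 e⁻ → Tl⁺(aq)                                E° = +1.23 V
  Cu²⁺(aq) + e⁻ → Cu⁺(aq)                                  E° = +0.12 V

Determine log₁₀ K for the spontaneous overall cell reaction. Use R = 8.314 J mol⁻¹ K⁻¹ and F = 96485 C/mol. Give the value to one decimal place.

Cathode: Tl³⁺/Tl⁺; anode: Cu²⁺/Cu⁺. E°cell = (+1.23) − (+0.12) = +1.11 V, with n = 2.
ΔG° = −nFE° = −RT ln K, so ln K = nFE°/(RT) = (2)(96485)(+1.11) / ((8.314)(318)) = 81.017.
log₁₀ K = 81.017 / ln 10 = 35.2.

35.2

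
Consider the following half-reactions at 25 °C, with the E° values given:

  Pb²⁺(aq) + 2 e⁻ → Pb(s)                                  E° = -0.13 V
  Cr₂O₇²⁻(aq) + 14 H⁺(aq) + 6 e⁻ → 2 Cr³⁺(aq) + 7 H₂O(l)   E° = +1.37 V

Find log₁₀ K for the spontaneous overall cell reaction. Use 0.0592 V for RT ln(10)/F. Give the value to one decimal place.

152.0

Cathode: Cr₂O₇²⁻/Cr³⁺; anode: Pb²⁺/Pb. E°cell = +1.50 V, n = 6.
log K = nE°cell / 0.0592 = (6)(+1.50) / 0.0592 = 152.0.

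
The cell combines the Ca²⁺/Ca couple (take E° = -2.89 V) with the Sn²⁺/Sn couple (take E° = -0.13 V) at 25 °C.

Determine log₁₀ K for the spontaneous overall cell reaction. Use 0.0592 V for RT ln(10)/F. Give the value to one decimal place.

Cathode: Sn²⁺/Sn; anode: Ca²⁺/Ca. E°cell = +2.76 V, n = 2.
log K = nE°cell / 0.0592 = (2)(+2.76) / 0.0592 = 93.2.

93.2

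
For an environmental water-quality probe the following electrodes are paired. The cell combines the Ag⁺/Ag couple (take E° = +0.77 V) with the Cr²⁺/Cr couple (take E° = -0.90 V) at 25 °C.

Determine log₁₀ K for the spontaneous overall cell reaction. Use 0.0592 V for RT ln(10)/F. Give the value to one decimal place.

56.4

Cathode: Ag⁺/Ag; anode: Cr²⁺/Cr. E°cell = +1.67 V, n = 2.
log K = nE°cell / 0.0592 = (2)(+1.67) / 0.0592 = 56.4.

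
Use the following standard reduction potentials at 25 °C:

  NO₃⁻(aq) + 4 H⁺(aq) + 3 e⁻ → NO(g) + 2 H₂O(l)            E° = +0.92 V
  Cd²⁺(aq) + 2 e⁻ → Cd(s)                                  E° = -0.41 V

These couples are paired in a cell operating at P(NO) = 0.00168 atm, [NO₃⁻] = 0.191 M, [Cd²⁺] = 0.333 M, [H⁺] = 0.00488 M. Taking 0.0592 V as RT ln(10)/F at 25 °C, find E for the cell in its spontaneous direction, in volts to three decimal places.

NO₃⁻/NO is the cathode (higher E°), Cd²⁺/Cd the anode: E°cell = +0.92 − (-0.41) = +1.33 V, n = 6.
Overall: 2 NO₃⁻(aq) + 8 H⁺(aq) + 3 Cd(s) → 2 NO(g) + 4 H₂O(l) + 3 Cd²⁺(aq)
Q = P(NO)^2·[Cd²⁺]^3 / ([NO₃⁻]^2·[H⁺]^8); log Q = 12.949.
E = E° − (0.0592/n) log Q = +1.33 − (0.0592/6)(12.949) = +1.202 V.

+1.202 V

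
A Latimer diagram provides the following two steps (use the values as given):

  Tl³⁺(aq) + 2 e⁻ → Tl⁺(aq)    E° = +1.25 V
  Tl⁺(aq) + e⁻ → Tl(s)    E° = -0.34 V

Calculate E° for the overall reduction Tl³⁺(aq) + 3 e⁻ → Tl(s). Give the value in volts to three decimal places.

Since ΔG° = −nFE° is additive over sequential reductions, n₃E°₃ = n₁E°₁ + n₂E°₂.
E°₃ = (2×+1.25 + 1×-0.34) / 3 = (+2.160) / 3 = +0.720 V.

+0.720 V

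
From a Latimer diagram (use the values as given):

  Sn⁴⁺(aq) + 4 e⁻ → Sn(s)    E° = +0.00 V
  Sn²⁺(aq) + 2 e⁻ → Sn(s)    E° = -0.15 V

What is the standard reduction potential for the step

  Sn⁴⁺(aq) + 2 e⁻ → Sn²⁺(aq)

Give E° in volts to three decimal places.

+0.150 V

Sequential free energies add, so n₃E°₃ = n₁E°₁ + n₂E°₂.
With n₃ = 4, and the known step contributing 2×(-0.15) V, the unknown satisfies 2·E° = 4×(+0.00) − 2×(-0.15) = +0.300.
E° = +0.300 / 2 = +0.150 V.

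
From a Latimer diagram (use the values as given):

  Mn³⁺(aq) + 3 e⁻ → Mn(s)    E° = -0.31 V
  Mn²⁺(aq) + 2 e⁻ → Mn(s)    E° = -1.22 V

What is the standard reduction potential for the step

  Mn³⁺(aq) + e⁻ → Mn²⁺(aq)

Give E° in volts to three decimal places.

+1.510 V

Sequential free energies add, so n₃E°₃ = n₁E°₁ + n₂E°₂.
With n₃ = 3, and the known step contributing 2×(-1.22) V, the unknown satisfies 1·E° = 3×(-0.31) − 2×(-1.22) = +1.510.
E° = +1.510 / 1 = +1.510 V.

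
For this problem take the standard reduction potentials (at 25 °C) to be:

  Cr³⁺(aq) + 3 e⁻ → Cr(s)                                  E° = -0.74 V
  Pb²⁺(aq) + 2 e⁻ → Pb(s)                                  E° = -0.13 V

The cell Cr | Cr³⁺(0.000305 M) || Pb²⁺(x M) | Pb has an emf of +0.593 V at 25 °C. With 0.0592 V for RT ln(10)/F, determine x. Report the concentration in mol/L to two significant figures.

Pb²⁺/Pb is the cathode, Cr³⁺/Cr the anode: E°cell = +0.61 V, n = 6.
Overall reaction: 3 Pb²⁺(aq) + 2 Cr(s) → 3 Pb(s) + 2 Cr³⁺(aq); Q = [Cr³⁺]^2/[Pb²⁺]^3.
From E = E° − (0.0592/n) log Q: log Q = (E° − E)·n/0.0592 = (+0.61 − (+0.593))·6/0.0592 = 1.7230.
So 3·log[Pb²⁺] = 2·log(0.000305) − log Q = -7.0314 − (1.7230) = -8.7544; log[Pb²⁺] = -8.7544 / 3 = -2.9181; [Pb²⁺] = 10^(-2.9181) ≈ 0.0012 M.

0.0012 M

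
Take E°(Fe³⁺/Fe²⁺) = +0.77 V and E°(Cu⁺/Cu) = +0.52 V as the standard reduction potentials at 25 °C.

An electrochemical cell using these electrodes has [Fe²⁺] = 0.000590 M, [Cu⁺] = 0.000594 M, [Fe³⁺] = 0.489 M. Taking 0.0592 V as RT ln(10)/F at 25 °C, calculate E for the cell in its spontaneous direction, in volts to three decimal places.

+0.614 V

Fe³⁺/Fe²⁺ is the cathode (higher E°), Cu⁺/Cu the anode: E°cell = +0.77 − (+0.52) = +0.25 V, n = 1.
Overall: Fe³⁺(aq) + Cu(s) → Fe²⁺(aq) + Cu⁺(aq)
Q = [Fe²⁺]·[Cu⁺] / ([Fe³⁺]); log Q = -6.145.
E = E° − (0.0592/n) log Q = +0.25 − (0.0592/1)(-6.145) = +0.614 V.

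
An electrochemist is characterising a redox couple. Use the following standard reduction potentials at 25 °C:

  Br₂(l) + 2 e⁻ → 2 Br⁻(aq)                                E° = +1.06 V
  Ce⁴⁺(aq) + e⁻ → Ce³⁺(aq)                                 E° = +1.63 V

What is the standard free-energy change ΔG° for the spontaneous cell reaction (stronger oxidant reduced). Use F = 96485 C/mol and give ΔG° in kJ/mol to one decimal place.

-110.0 kJ/mol

Ce⁴⁺/Ce³⁺ (E° = +1.63 V) is the cathode; Br₂/Br⁻ (E° = +1.06 V) is the anode, so E°cell = +0.57 V.
Balancing electrons gives n = 2 (lcm of 1 and 2).
ΔG° = −nFE° = −(2)(96485)(+0.57) = -109,993 J = -110.0 kJ/mol.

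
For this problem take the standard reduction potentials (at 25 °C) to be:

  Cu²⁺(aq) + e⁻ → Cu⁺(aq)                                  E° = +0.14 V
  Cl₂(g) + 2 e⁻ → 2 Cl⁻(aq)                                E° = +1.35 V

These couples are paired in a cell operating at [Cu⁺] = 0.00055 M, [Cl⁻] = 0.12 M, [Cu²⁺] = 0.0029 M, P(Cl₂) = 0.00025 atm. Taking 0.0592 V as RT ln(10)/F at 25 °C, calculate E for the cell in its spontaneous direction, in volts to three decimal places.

+1.115 V

Cl₂/Cl⁻ is the cathode (higher E°), Cu²⁺/Cu⁺ the anode: E°cell = +1.35 − (+0.14) = +1.21 V, n = 2.
Overall: Cl₂(g) + 2 Cu⁺(aq) → 2 Cl⁻(aq) + 2 Cu²⁺(aq)
Q = [Cl⁻]^2·[Cu²⁺]^2 / (P(Cl₂)·[Cu⁺]^2); log Q = 3.204.
E = E° − (0.0592/n) log Q = +1.21 − (0.0592/2)(3.204) = +1.115 V.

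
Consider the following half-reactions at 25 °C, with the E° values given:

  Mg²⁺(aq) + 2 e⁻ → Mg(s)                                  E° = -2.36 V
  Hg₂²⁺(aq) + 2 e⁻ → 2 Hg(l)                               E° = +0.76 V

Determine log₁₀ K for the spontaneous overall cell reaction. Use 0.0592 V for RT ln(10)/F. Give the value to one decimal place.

105.4

Cathode: Hg₂²⁺/Hg; anode: Mg²⁺/Mg. E°cell = +3.12 V, n = 2.
log K = nE°cell / 0.0592 = (2)(+3.12) / 0.0592 = 105.4.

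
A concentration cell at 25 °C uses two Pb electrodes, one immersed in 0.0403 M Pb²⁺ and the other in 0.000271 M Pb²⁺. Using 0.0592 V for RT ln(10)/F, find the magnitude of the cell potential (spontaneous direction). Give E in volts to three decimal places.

+0.064 V

For a concentration cell E°cell = 0. The 0.0403 M side is the cathode (reduction is favoured where [Pb²⁺] is higher).
With n = 2, E = −(0.0592/2) log([Pb²⁺]ₐₙ/[Pb²⁺]꜀ₐₜ) = −(0.0592/2) log(0.000271/0.0403) = −(0.0592/2)(-2.172) = +0.064 V.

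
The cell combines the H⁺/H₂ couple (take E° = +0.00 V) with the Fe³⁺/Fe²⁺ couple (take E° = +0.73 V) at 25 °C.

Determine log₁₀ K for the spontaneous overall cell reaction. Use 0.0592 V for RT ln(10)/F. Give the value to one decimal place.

24.7

Cathode: Fe³⁺/Fe²⁺; anode: H⁺/H₂. E°cell = +0.73 V, n = 2.
log K = nE°cell / 0.0592 = (2)(+0.73) / 0.0592 = 24.7.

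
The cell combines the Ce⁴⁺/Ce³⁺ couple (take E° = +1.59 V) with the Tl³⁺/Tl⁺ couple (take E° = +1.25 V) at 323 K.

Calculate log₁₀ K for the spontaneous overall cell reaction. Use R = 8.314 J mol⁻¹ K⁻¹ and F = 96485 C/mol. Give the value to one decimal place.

10.6

Cathode: Ce⁴⁺/Ce³⁺; anode: Tl³⁺/Tl⁺. E°cell = (+1.59) − (+1.25) = +0.34 V, with n = 2.
ΔG° = −nFE° = −RT ln K, so ln K = nFE°/(RT) = (2)(96485)(+0.34) / ((8.314)(323)) = 24.432.
log₁₀ K = 24.432 / ln 10 = 10.6.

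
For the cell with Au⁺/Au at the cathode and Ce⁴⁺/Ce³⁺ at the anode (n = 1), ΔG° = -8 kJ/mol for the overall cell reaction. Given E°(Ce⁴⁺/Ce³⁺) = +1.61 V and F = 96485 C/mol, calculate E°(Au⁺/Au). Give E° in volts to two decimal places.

+1.69 V

E°cell = −ΔG°/(nF) = −(-8×10³)/((1)(96485)) = +0.083 V.
Since Au⁺/Au is the cathode and Ce⁴⁺/Ce³⁺ the anode, E°cell = E°(Au⁺/Au) − E°(Ce⁴⁺/Ce³⁺).
So E°(Au⁺/Au) = E°cell + E°(Ce⁴⁺/Ce³⁺) = +0.083 + (+1.61) = +1.69 V.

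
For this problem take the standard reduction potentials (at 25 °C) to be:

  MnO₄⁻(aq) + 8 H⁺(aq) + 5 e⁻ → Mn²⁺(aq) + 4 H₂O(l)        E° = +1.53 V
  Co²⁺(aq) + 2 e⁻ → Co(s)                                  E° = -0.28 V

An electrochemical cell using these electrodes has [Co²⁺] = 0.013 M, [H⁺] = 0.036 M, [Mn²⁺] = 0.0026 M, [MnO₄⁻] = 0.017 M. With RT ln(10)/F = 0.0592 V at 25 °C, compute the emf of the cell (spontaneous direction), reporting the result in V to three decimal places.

+1.739 V

MnO₄⁻/Mn²⁺ is the cathode (higher E°), Co²⁺/Co the anode: E°cell = +1.53 − (-0.28) = +1.81 V, n = 10.
Overall: 2 MnO₄⁻(aq) + 16 H⁺(aq) + 5 Co(s) → 2 Mn²⁺(aq) + 8 H₂O(l) + 5 Co²⁺(aq)
Q = [Mn²⁺]^2·[Co²⁺]^5 / ([MnO₄⁻]^2·[H⁺]^16); log Q = 12.038.
E = E° − (0.0592/n) log Q = +1.81 − (0.0592/10)(12.038) = +1.739 V.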